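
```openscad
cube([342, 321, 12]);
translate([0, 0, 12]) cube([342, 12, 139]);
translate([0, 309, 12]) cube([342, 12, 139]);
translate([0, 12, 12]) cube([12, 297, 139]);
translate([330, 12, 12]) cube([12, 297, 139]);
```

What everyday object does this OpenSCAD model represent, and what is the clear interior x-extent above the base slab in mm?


An open box. The internal width is 318 mm.

A 342×321 base slab with four walls standing on it — an open box. The base is 342 mm wide and the walls are 12 mm thick, so the internal width is 342 − 2 × 12 = 318 mm.


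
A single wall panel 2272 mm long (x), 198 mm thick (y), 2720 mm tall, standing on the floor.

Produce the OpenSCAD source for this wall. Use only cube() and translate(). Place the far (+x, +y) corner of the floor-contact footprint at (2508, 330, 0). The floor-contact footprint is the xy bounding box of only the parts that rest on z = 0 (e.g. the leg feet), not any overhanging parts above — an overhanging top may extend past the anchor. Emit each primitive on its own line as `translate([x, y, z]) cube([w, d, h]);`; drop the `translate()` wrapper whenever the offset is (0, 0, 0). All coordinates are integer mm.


translate([236, 132, 0]) cube([2272, 198, 2720]);


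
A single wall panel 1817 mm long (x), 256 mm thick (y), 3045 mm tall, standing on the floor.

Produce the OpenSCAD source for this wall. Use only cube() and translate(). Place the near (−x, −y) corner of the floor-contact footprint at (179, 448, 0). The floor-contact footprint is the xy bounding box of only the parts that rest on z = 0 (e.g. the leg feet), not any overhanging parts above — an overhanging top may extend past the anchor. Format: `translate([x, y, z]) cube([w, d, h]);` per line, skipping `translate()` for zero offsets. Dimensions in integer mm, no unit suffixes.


translate([179, 448, 0]) cube([1817, 256, 3045]);


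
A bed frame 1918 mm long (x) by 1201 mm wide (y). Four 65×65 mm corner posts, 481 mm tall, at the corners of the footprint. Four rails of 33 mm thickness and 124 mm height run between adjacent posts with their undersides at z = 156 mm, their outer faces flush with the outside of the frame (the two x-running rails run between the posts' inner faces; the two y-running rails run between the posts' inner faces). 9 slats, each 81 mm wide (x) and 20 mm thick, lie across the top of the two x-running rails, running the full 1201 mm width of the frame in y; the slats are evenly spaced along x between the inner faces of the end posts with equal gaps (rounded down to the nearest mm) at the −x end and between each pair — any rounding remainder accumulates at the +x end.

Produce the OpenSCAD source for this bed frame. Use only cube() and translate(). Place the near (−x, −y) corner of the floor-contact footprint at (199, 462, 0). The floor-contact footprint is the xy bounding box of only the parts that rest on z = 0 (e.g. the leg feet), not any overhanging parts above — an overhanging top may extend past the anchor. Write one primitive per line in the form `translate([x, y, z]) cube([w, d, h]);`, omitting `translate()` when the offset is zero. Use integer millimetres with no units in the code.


translate([199, 462, 0]) cube([65, 65, 481]);
translate([199, 1598, 0]) cube([65, 65, 481]);
translate([2052, 462, 0]) cube([65, 65, 481]);
translate([2052, 1598, 0]) cube([65, 65, 481]);
translate([264, 462, 156]) cube([1788, 33, 124]);
translate([264, 1630, 156]) cube([1788, 33, 124]);
translate([199, 527, 156]) cube([33, 1071, 124]);
translate([2084, 527, 156]) cube([33, 1071, 124]);
translate([369, 462, 280]) cube([81, 1201, 20]);
translate([555, 462, 280]) cube([81, 1201, 20]);
translate([741, 462, 280]) cube([81, 1201, 20]);
translate([927, 462, 280]) cube([81, 1201, 20]);
translate([1113, 462, 280]) cube([81, 1201, 20]);
translate([1299, 462, 280]) cube([81, 1201, 20]);
translate([1485, 462, 280]) cube([81, 1201, 20]);
translate([1671, 462, 280]) cube([81, 1201, 20]);
translate([1857, 462, 280]) cube([81, 1201, 20]);


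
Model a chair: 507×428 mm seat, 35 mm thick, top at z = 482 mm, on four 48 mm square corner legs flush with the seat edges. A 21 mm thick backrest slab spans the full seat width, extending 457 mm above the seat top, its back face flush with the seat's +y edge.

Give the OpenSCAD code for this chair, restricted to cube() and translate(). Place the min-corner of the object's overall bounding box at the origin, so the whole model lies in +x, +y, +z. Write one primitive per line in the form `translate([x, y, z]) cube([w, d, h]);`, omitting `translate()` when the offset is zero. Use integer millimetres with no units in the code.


translate([0, 0, 447]) cube([507, 428, 35]);
cube([48, 48, 447]);
translate([459, 0, 0]) cube([48, 48, 447]);
translate([0, 380, 0]) cube([48, 48, 447]);
translate([459, 380, 0]) cube([48, 48, 447]);
translate([0, 407, 482]) cube([507, 21, 457]);


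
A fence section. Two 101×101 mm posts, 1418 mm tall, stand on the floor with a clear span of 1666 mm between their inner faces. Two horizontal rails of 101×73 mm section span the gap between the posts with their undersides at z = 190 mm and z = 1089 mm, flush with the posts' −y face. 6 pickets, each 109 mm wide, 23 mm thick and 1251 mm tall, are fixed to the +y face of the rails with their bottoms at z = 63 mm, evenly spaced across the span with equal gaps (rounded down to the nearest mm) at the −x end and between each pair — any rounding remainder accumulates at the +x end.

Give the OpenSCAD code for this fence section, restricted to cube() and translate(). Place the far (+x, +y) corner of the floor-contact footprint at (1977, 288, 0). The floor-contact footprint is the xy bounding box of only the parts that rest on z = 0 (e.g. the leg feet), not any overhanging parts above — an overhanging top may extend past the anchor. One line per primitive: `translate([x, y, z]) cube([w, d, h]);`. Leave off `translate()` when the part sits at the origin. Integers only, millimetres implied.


translate([109, 187, 0]) cube([101, 101, 1418]);
translate([1876, 187, 0]) cube([101, 101, 1418]);
translate([210, 187, 190]) cube([1666, 101, 73]);
translate([210, 187, 1089]) cube([1666, 101, 73]);
translate([354, 288, 63]) cube([109, 23, 1251]);
translate([607, 288, 63]) cube([109, 23, 1251]);
translate([860, 288, 63]) cube([109, 23, 1251]);
translate([1113, 288, 63]) cube([109, 23, 1251]);
translate([1366, 288, 63]) cube([109, 23, 1251]);
translate([1619, 288, 63]) cube([109, 23, 1251]);


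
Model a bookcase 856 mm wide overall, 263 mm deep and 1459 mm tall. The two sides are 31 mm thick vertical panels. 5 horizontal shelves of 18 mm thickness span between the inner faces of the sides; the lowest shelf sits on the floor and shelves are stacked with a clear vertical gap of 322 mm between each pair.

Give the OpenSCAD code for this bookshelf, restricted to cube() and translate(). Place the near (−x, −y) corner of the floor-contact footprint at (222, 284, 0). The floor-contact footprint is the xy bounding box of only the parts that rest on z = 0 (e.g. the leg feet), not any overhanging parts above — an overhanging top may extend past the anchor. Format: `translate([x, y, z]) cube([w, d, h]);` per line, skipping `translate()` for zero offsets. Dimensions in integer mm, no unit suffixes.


translate([222, 284, 0]) cube([31, 263, 1459]);
translate([1047, 284, 0]) cube([31, 263, 1459]);
translate([253, 284, 0]) cube([794, 263, 18]);
translate([253, 284, 340]) cube([794, 263, 18]);
translate([253, 284, 680]) cube([794, 263, 18]);
translate([253, 284, 1020]) cube([794, 263, 18]);
translate([253, 284, 1360]) cube([794, 263, 18]);


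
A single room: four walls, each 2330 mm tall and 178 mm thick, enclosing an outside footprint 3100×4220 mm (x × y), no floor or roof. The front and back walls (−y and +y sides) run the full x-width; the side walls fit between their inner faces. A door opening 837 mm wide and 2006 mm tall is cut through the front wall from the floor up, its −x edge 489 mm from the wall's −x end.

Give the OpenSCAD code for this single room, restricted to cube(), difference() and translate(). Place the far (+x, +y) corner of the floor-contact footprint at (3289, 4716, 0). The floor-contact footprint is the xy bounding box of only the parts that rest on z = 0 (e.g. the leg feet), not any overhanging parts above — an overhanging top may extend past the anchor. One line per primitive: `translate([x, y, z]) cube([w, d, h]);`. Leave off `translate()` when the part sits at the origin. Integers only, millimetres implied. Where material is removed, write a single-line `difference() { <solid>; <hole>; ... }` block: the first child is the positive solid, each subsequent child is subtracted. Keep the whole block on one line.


difference() { translate([189, 496, 0]) cube([3100, 178, 2330]); translate([678, 496, 0]) cube([837, 178, 2006]); }
translate([189, 4538, 0]) cube([3100, 178, 2330]);
translate([189, 674, 0]) cube([178, 3864, 2330]);
translate([3111, 674, 0]) cube([178, 3864, 2330]);


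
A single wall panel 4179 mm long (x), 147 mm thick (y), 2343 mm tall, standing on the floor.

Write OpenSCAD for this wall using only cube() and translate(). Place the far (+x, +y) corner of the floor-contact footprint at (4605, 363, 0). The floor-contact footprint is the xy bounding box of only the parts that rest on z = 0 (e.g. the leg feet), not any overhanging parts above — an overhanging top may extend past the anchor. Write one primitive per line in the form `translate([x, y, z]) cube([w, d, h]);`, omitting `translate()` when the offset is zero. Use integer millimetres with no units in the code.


translate([426, 216, 0]) cube([4179, 147, 2343]);


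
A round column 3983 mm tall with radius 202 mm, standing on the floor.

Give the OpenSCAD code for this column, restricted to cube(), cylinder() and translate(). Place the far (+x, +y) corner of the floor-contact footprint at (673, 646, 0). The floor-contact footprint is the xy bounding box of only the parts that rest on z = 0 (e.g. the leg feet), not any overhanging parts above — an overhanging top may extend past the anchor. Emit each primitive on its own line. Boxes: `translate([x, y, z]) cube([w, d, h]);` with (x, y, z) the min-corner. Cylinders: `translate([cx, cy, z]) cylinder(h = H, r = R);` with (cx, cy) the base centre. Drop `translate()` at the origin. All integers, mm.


translate([471, 444, 0]) cylinder(h = 3983, r = 202);


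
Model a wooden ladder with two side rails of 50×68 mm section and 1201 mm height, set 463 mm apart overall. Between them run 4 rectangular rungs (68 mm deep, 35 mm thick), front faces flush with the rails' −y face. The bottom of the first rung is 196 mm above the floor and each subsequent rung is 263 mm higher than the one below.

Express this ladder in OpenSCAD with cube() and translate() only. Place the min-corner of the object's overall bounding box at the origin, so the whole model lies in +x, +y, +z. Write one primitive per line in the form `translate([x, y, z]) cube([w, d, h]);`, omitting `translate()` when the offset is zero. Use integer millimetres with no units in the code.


cube([50, 68, 1201]);
translate([413, 0, 0]) cube([50, 68, 1201]);
translate([50, 0, 196]) cube([363, 68, 35]);
translate([50, 0, 459]) cube([363, 68, 35]);
translate([50, 0, 722]) cube([363, 68, 35]);
translate([50, 0, 985]) cube([363, 68, 35]);


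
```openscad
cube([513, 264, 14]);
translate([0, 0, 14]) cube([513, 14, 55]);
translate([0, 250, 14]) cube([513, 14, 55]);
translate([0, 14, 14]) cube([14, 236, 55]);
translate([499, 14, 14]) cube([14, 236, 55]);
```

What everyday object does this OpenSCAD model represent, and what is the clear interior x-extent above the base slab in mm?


An open box. The internal width is 485 mm.

A 513×264 base slab with four walls standing on it — an open box. The base is 513 mm wide and the walls are 14 mm thick, so the internal width is 513 − 2 × 14 = 485 mm.


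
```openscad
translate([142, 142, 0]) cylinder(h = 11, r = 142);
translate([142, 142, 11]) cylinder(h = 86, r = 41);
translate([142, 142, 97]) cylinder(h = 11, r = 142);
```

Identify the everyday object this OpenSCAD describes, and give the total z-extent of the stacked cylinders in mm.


A spool. The overall height is 108 mm.

Three coaxial cylinders, large–small–large — a spool. Two 11 mm flanges and a 86 mm core give 11 + 86 + 11 = 108 mm.


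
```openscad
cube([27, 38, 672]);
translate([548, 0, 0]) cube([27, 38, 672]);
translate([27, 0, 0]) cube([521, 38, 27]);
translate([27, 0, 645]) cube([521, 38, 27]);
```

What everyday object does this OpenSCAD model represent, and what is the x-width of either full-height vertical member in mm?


A picture frame. The border width is 27 mm.

Four thin pieces enclosing a rectangular opening — a picture frame. The two full-height stiles are 672 mm tall; the top rail sits at z = 645 and is 27 mm tall, so the border above the opening is 672 − 645 = 27 mm, matching the stile x-width.


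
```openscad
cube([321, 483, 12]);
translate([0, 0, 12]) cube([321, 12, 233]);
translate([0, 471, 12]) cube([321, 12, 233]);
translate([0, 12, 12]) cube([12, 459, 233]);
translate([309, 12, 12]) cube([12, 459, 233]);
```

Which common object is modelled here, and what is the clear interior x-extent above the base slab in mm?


An open box. The internal width is 297 mm.

A 321×483 base slab with four walls standing on it — an open box. The base is 321 mm wide and the walls are 12 mm thick, so the internal width is 321 − 2 × 12 = 297 mm.


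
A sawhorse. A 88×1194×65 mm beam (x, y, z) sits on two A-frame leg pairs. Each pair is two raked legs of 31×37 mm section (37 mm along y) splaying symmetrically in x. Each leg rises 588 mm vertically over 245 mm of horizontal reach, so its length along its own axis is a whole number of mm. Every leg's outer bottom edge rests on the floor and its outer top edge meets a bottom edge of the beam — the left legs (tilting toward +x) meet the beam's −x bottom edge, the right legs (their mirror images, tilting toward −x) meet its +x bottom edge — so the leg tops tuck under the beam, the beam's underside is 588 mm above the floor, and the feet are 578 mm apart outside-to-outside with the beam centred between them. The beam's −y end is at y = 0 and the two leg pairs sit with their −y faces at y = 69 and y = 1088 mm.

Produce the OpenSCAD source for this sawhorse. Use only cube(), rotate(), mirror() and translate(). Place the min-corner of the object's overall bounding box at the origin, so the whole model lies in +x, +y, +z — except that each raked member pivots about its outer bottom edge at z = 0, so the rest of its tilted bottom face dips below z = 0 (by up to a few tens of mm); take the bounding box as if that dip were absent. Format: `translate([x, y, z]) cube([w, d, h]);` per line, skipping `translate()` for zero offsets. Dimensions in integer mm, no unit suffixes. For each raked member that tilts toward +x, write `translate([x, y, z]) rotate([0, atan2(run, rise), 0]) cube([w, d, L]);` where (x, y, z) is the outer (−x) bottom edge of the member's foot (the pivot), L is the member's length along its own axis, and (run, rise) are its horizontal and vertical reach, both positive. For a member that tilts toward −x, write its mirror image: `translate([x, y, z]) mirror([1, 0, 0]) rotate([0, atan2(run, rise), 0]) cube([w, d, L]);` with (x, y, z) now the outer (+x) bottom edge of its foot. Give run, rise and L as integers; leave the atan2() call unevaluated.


translate([245, 0, 588]) cube([88, 1194, 65]);
translate([0, 69, 0]) rotate([0, atan2(245, 588), 0]) cube([31, 37, 637]);
translate([578, 69, 0]) mirror([1, 0, 0]) rotate([0, atan2(245, 588), 0]) cube([31, 37, 637]);
translate([0, 1088, 0]) rotate([0, atan2(245, 588), 0]) cube([31, 37, 637]);
translate([578, 1088, 0]) mirror([1, 0, 0]) rotate([0, atan2(245, 588), 0]) cube([31, 37, 637]);


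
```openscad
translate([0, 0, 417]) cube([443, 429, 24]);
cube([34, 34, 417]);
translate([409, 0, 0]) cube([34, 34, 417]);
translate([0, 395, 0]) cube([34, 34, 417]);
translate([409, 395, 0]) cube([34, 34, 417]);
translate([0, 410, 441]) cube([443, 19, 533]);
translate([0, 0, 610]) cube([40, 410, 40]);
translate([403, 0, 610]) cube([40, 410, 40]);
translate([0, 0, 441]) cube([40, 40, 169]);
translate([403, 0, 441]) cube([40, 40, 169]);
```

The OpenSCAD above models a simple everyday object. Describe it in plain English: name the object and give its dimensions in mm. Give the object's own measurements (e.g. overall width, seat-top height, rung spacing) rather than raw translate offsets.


A chair. The seat is a 443×429×24 mm slab with its top at z = 441 mm, on four 34×34 mm corner legs (flush with the seat edges, standing on z = 0). A flat backrest 19 mm thick, 533 mm tall, spans the full seat width and rises from the seat top along its +y edge, rear face flush with the rear of the seat. Two armrests of 40×40 mm section run along each side from the seat's front edge to the front of the backrest, top faces 209 mm above the seat top and outer faces flush with the seat's x-edges; a 40×40 mm post under the front of each armrest stands on the seat at the front corner.


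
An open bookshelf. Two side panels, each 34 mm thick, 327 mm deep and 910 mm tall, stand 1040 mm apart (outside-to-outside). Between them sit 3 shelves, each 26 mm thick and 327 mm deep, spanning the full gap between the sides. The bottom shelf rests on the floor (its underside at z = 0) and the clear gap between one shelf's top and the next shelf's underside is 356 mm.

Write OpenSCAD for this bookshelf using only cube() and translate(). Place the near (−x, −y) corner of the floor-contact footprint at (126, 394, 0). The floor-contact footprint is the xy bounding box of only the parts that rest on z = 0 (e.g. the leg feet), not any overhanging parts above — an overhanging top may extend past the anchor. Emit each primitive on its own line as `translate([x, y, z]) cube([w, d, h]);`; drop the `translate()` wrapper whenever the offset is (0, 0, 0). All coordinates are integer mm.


translate([126, 394, 0]) cube([34, 327, 910]);
translate([1132, 394, 0]) cube([34, 327, 910]);
translate([160, 394, 0]) cube([972, 327, 26]);
translate([160, 394, 382]) cube([972, 327, 26]);
translate([160, 394, 764]) cube([972, 327, 26]);


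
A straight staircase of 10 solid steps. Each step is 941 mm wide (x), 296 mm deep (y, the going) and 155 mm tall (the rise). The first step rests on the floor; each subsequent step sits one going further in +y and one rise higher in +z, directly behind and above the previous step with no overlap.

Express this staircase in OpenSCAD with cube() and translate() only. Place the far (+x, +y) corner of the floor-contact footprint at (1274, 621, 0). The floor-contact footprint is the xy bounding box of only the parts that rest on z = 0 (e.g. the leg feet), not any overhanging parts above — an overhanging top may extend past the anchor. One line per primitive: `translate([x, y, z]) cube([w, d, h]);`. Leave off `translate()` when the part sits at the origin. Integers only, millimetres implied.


translate([333, 325, 0]) cube([941, 296, 155]);
translate([333, 621, 155]) cube([941, 296, 155]);
translate([333, 917, 310]) cube([941, 296, 155]);
translate([333, 1213, 465]) cube([941, 296, 155]);
translate([333, 1509, 620]) cube([941, 296, 155]);
translate([333, 1805, 775]) cube([941, 296, 155]);
translate([333, 2101, 930]) cube([941, 296, 155]);
translate([333, 2397, 1085]) cube([941, 296, 155]);
translate([333, 2693, 1240]) cube([941, 296, 155]);
translate([333, 2989, 1395]) cube([941, 296, 155]);


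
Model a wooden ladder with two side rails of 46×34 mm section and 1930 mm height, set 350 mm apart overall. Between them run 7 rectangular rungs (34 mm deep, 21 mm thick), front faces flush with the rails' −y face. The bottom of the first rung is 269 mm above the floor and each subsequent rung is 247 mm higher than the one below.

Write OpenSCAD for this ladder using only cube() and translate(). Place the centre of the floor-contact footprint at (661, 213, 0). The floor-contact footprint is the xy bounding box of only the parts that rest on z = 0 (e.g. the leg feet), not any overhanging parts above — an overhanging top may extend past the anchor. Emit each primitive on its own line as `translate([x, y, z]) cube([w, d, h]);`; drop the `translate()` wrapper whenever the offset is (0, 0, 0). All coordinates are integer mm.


// rung span = 350 - 2*46 = 258
// rung[k] z = 269 + k*247
translate([486, 196, 0]) cube([46, 34, 1930]);
translate([790, 196, 0]) cube([46, 34, 1930]);
translate([532, 196, 269]) cube([258, 34, 21]);
translate([532, 196, 516]) cube([258, 34, 21]);
translate([532, 196, 763]) cube([258, 34, 21]);
translate([532, 196, 1010]) cube([258, 34, 21]);
translate([532, 196, 1257]) cube([258, 34, 21]);
translate([532, 196, 1504]) cube([258, 34, 21]);
translate([532, 196, 1751]) cube([258, 34, 21]);


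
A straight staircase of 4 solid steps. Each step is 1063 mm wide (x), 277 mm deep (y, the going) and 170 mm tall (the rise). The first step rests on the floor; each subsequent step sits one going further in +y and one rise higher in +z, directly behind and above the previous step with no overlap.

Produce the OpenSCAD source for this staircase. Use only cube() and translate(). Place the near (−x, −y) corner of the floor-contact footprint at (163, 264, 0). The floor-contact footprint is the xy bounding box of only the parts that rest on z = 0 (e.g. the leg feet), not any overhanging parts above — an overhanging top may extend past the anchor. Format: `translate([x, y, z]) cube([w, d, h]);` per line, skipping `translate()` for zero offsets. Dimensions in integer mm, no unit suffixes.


translate([163, 264, 0]) cube([1063, 277, 170]);
translate([163, 541, 170]) cube([1063, 277, 170]);
translate([163, 818, 340]) cube([1063, 277, 170]);
translate([163, 1095, 510]) cube([1063, 277, 170]);


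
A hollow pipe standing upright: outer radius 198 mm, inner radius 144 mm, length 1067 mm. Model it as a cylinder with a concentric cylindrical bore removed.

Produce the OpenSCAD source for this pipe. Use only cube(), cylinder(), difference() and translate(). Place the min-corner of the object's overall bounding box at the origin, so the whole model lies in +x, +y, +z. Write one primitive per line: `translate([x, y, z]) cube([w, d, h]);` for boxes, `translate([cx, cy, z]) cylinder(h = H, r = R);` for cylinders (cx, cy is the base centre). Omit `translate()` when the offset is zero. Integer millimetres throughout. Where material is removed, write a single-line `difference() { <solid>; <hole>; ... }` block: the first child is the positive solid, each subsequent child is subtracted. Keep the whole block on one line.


difference() { translate([198, 198, 0]) cylinder(h = 1067, r = 198); translate([198, 198, 0]) cylinder(h = 1067, r = 144); }


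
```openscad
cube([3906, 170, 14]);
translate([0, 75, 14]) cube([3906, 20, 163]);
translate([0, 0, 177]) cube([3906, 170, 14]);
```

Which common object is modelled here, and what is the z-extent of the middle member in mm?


An I-beam. The web height is 163 mm.

Two wide flanges with a thin centred web — an I-beam. Overall 191 mm minus two 14 mm flanges gives a web of 191 − 2·14 = 163 mm.


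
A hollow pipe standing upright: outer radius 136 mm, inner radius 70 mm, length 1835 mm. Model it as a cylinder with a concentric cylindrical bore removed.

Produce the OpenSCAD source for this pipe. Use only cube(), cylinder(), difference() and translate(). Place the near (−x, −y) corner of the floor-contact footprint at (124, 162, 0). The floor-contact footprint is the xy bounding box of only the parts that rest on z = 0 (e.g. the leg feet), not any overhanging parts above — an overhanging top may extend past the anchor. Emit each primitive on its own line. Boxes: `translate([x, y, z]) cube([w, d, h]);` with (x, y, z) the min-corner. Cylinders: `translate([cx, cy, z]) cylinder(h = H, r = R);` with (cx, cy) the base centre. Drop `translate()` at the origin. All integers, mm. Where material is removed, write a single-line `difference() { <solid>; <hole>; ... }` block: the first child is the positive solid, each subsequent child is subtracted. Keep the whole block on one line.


difference() { translate([260, 298, 0]) cylinder(h = 1835, r = 136); translate([260, 298, 0]) cylinder(h = 1835, r = 70); }


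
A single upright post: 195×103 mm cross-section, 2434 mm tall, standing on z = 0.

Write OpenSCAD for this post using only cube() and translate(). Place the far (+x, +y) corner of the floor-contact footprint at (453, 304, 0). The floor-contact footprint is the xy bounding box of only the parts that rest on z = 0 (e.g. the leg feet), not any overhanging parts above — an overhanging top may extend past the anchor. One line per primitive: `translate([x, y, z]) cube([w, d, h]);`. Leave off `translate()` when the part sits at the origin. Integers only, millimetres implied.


translate([258, 201, 0]) cube([195, 103, 2434]);


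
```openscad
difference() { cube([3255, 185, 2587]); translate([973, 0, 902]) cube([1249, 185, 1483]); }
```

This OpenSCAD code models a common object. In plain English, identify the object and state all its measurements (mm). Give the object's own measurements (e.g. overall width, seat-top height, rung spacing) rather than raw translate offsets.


A wall 3255 mm long (x), 185 mm thick (y), 2587 mm tall, with a rectangular window opening cut through it. The opening is 1249 mm wide and 1483 mm tall; its sill is at z = 902 mm and its near (−x) edge is 973 mm from the wall's −x end. The opening passes through the full wall thickness.


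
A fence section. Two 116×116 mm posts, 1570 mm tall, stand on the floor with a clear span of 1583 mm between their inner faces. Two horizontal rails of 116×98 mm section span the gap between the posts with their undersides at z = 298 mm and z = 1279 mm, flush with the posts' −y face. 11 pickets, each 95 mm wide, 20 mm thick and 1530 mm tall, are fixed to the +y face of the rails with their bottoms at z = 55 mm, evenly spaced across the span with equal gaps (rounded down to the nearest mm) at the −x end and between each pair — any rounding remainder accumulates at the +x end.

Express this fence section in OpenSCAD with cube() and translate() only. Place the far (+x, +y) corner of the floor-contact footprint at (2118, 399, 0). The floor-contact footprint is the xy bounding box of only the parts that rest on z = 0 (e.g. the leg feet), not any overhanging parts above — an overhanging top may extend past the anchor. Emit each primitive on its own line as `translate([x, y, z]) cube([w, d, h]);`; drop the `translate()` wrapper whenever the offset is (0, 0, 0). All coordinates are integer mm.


translate([303, 283, 0]) cube([116, 116, 1570]);
translate([2002, 283, 0]) cube([116, 116, 1570]);
translate([419, 283, 298]) cube([1583, 116, 98]);
translate([419, 283, 1279]) cube([1583, 116, 98]);
translate([463, 399, 55]) cube([95, 20, 1530]);
translate([602, 399, 55]) cube([95, 20, 1530]);
translate([741, 399, 55]) cube([95, 20, 1530]);
translate([880, 399, 55]) cube([95, 20, 1530]);
translate([1019, 399, 55]) cube([95, 20, 1530]);
translate([1158, 399, 55]) cube([95, 20, 1530]);
translate([1297, 399, 55]) cube([95, 20, 1530]);
translate([1436, 399, 55]) cube([95, 20, 1530]);
translate([1575, 399, 55]) cube([95, 20, 1530]);
translate([1714, 399, 55]) cube([95, 20, 1530]);
translate([1853, 399, 55]) cube([95, 20, 1530]);


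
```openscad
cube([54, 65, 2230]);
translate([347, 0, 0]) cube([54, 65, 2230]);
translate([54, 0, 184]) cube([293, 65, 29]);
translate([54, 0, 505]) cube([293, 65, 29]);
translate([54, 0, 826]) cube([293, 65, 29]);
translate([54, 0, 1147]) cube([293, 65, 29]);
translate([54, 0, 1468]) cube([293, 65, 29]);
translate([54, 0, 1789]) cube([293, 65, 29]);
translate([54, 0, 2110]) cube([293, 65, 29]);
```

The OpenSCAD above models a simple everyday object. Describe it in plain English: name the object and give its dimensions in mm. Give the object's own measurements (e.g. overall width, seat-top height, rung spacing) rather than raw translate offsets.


A straight ladder. Two 54×65 mm vertical rails, 2230 mm tall, stand 401 mm apart (outside-to-outside) with their front faces coplanar on the −y side. 7 rungs, each 65 mm deep and 29 mm tall, span between the inner faces of the rails, front faces flush with the rails. The lowest rung's underside is at z = 184 mm and rungs are spaced 321 mm apart (underside to underside).


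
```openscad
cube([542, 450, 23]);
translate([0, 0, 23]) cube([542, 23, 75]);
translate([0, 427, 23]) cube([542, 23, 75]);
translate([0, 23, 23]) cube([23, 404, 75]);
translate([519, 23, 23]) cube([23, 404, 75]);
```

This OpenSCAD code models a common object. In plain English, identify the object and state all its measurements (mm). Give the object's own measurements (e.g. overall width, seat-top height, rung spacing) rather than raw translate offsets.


An open-topped rectangular box: outside dimensions 542×450×98 mm, with a uniform wall and base thickness of 23 mm. The base is a full 542×450 slab on the floor; four walls sit on top of the base. The front and back walls (the −y and +y sides) span the full width; the two side walls fit between them.


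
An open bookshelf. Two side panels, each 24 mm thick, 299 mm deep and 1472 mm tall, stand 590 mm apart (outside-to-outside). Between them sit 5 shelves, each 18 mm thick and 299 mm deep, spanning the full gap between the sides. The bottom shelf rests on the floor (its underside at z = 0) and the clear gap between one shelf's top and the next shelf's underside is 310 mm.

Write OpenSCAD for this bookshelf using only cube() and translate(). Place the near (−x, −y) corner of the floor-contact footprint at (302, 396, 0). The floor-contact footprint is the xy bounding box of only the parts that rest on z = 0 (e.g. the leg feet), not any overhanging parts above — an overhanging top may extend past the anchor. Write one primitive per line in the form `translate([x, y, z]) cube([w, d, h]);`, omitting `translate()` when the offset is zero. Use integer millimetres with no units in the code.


translate([302, 396, 0]) cube([24, 299, 1472]);
translate([868, 396, 0]) cube([24, 299, 1472]);
translate([326, 396, 0]) cube([542, 299, 18]);
translate([326, 396, 328]) cube([542, 299, 18]);
translate([326, 396, 656]) cube([542, 299, 18]);
translate([326, 396, 984]) cube([542, 299, 18]);
translate([326, 396, 1312]) cube([542, 299, 18]);


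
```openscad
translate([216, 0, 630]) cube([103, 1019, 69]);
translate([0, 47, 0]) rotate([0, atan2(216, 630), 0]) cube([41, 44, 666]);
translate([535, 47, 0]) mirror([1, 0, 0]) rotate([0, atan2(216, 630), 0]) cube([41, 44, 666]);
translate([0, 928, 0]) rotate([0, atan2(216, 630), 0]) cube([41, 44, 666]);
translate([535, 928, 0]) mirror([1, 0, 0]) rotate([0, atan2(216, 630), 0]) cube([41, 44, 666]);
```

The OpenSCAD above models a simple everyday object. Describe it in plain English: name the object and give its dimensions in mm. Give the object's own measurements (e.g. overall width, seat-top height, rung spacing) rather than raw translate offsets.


A sawhorse. A 103×1019×69 mm beam (x, y, z) sits on two A-frame leg pairs. Each pair is two raked legs of 41×44 mm section (44 mm along y) splaying symmetrically in x. Each leg rises 630 mm vertically over 216 mm of horizontal reach and is 666 mm long along its own axis. Every leg's outer bottom edge rests on the floor and its outer top edge meets a bottom edge of the beam — the left legs (tilting toward +x) meet the beam's −x bottom edge, the right legs (their mirror images, tilting toward −x) meet its +x bottom edge — so the leg tops tuck under the beam, the beam's underside is 630 mm above the floor, and the feet are 535 mm apart outside-to-outside with the beam centred between them. The two leg pairs are set in 47 mm from either end of the beam.


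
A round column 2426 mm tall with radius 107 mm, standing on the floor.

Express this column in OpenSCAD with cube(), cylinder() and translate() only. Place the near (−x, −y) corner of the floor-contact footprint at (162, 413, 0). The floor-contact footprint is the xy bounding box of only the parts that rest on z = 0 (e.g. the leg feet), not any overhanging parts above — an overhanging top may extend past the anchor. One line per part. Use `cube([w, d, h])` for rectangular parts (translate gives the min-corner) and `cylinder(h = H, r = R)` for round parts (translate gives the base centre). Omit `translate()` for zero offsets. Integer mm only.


translate([269, 520, 0]) cylinder(h = 2426, r = 107);


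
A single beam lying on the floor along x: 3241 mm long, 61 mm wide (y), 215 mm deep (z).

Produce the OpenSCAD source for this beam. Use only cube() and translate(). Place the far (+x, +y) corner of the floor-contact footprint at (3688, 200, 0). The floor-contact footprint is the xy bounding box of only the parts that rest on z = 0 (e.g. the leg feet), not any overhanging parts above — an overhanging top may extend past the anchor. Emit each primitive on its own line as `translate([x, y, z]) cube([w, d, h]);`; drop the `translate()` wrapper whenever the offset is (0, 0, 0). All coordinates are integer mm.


translate([447, 139, 0]) cube([3241, 61, 215]);


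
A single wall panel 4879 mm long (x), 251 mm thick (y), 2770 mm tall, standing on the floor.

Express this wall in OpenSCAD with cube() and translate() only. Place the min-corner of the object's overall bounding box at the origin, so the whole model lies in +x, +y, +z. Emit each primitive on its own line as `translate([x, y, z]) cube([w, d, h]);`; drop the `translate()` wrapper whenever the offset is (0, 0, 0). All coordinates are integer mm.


cube([4879, 251, 2770]);


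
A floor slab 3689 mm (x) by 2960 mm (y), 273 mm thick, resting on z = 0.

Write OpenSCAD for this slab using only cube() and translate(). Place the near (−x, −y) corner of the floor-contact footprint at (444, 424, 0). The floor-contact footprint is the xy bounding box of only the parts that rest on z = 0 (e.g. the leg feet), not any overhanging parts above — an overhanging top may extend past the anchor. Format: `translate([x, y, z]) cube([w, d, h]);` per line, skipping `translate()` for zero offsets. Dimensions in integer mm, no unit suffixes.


translate([444, 424, 0]) cube([3689, 2960, 273]);


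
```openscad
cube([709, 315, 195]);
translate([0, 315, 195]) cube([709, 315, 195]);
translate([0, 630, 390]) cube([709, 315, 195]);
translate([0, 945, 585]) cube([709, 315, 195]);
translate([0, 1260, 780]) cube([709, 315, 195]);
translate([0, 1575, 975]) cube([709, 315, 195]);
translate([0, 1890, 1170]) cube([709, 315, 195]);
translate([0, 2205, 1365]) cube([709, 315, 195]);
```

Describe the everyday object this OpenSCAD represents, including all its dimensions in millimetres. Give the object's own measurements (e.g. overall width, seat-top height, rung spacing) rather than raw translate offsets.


A straight staircase of 8 solid steps. Each step is 709 mm wide (x), 315 mm deep (y, the going) and 195 mm tall (the rise). The first step rests on the floor; each subsequent step sits one going further in +y and one rise higher in +z, directly behind and above the previous step with no overlap.


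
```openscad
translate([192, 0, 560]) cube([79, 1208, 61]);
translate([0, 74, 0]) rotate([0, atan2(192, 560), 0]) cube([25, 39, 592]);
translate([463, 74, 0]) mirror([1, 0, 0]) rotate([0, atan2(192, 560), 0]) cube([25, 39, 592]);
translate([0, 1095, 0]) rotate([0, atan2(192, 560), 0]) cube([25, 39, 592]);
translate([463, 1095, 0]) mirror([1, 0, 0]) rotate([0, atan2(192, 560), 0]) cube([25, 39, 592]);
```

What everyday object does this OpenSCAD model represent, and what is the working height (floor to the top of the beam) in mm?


A sawhorse. The overall height is 621 mm.

A beam across two mirrored pairs of raked legs — a sawhorse. The beam's underside is at z = 560 (matching the legs' vertical rise in atan2(192, 560)) and the beam is 61 mm tall, so its top is at 560 + 61 = 621 mm. The raked legs top out at the beam's underside, so that is the highest point.


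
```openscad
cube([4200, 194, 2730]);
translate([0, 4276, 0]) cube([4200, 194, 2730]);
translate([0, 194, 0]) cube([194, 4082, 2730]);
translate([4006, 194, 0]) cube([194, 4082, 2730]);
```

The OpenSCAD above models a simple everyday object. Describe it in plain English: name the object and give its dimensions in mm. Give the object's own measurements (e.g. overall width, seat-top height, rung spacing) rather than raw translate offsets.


The wall frame of a small rectangular building: four walls, each 2730 mm tall and 194 mm thick, enclosing a footprint 4200 mm (x) by 4470 mm (y) outside-to-outside, with no floor or roof. The front and back walls (the −y and +y sides) span the full width; the two side walls fit between them.


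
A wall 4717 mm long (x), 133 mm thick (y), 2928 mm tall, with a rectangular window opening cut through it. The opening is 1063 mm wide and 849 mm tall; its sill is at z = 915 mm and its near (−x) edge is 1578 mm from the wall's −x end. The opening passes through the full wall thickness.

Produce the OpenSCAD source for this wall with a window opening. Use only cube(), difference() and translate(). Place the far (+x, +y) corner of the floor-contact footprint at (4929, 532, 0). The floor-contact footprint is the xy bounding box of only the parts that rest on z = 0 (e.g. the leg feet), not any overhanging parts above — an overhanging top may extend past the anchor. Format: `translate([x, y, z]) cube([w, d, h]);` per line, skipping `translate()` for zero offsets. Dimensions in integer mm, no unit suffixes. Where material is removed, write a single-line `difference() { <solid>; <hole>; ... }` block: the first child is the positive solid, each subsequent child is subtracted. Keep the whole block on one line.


difference() { translate([212, 399, 0]) cube([4717, 133, 2928]); translate([1790, 399, 915]) cube([1063, 133, 849]); }


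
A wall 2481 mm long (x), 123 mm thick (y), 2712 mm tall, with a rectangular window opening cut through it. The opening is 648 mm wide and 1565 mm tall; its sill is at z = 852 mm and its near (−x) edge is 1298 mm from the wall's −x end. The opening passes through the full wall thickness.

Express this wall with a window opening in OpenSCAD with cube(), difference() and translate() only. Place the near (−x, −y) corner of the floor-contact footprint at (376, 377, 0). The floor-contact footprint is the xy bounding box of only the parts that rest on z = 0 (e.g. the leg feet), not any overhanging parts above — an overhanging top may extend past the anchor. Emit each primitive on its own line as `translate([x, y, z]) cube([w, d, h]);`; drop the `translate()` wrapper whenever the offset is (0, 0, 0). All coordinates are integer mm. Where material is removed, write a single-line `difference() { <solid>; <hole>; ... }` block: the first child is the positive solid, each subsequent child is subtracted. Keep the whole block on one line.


difference() { translate([376, 377, 0]) cube([2481, 123, 2712]); translate([1674, 377, 852]) cube([648, 123, 1565]); }


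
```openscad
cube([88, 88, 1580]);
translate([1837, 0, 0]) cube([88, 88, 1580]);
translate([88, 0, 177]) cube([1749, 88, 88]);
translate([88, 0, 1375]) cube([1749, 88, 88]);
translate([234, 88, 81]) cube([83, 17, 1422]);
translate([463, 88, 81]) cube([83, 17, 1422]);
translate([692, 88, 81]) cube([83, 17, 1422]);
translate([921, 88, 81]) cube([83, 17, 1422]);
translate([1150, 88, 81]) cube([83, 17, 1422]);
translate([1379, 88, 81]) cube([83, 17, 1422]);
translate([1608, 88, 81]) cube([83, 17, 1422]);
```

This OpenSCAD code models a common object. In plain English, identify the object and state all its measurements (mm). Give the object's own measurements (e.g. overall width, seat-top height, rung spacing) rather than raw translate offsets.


A fence section. Two 88×88 mm posts, 1580 mm tall, stand on the floor with a clear span of 1749 mm between their inner faces. Two horizontal rails of 88×88 mm section span the gap between the posts with their undersides at z = 177 mm and z = 1375 mm, flush with the posts' −y face. 7 pickets, each 83 mm wide, 17 mm thick and 1422 mm tall, are fixed to the +y face of the rails with their bottoms at z = 81 mm, spaced across the span with a 146 mm gap after the −x post and between neighbouring pickets and before the +x post.
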